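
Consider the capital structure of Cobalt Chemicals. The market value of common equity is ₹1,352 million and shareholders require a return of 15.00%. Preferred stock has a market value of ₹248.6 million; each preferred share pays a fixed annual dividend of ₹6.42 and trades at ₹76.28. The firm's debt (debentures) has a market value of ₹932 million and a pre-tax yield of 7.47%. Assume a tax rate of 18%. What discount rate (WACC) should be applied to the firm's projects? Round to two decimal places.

11.09%

Cost of preferred: Rp = 6.42 / 76.28 = 8.4164%.
Total capital V = 1352 + 248.6 + 932 = 2532.6.
Equity: weight = 1352/2532.6 = 0.5338; cost = 15%.
Preferred: weight = 248.6/2532.6 = 0.0982; cost = 8.4164%.
Debentures: weight = 932/2532.6 = 0.3680; after-tax cost = 7.47% × (1 − 18%) = 6.1254%.
WACC = 0.5338 × 15.0000% + 0.0982 × 8.4164% + 0.3680 × 6.1254% = 11.0879%.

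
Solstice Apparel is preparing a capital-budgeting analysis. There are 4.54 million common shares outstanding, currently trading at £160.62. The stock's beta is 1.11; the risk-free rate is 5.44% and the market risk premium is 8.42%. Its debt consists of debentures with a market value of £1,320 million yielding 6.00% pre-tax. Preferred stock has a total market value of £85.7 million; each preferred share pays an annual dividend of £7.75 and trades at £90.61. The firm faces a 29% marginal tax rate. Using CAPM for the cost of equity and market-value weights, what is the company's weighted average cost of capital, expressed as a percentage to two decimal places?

Cost of equity via CAPM: Re = 5.44% + 1.11 × 8.42% = 14.7862%.
Cost of preferred: Rp = 7.75 / 90.61 = 8.5531%.
Market value of equity E = 160.62 × 4.54m = 729.2148m.
Total capital V = 729.2148 + 85.7 + 1320 = 2134.9148.
Equity: weight = 729.2148/2134.9148 = 0.3416; cost = 14.7862%.
Preferred: weight = 85.7/2134.9148 = 0.0401; cost = 8.5531%.
Debentures: weight = 1320/2134.9148 = 0.6183; after-tax cost = 6% × (1 − 29%) = 4.2600%.
WACC = 0.3416 × 14.7862% + 0.0401 × 8.5531% + 0.6183 × 4.2600% = 8.0277%.

8.03%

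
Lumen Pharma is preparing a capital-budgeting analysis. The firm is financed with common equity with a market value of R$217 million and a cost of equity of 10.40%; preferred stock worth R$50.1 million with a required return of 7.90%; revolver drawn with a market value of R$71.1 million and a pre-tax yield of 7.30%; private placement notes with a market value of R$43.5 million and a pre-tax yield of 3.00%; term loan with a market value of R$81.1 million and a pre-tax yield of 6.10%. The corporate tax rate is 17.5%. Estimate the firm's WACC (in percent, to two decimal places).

Total capital V = 217 + 50.1 + 71.1 + 43.5 + 81.1 = 462.8.
Equity: weight = 217/462.8 = 0.4689; cost = 10.4%.
Preferred: weight = 50.1/462.8 = 0.1083; cost = 7.9%.
Revolver drawn: weight = 71.1/462.8 = 0.1536; after-tax cost = 7.3% × (1 − 17.5%) = 6.0225%.
Private placement notes: weight = 43.5/462.8 = 0.0940; after-tax cost = 3% × (1 − 17.5%) = 2.4750%.
Term loan: weight = 81.1/462.8 = 0.1752; after-tax cost = 6.1% × (1 − 17.5%) = 5.0325%.
WACC = 0.4689 × 10.4000% + 0.1083 × 7.9000% + 0.1536 × 6.0225% + 0.0940 × 2.4750% + 0.1752 × 5.0325% = 7.7714%.

7.77%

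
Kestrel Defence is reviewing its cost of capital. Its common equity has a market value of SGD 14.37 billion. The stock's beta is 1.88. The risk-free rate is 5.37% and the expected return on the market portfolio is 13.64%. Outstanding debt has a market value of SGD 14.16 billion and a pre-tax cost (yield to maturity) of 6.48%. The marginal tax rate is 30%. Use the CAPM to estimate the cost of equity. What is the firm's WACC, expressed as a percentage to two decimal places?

12.79%

Market risk premium = 13.64% − 5.37% = 8.27%.
Cost of equity via CAPM: Re = 5.37% + 1.88 × 8.27% = 20.9176%.
Total capital V = 14.37 + 14.16 = 28.53.
Equity: weight = 14.37/28.53 = 0.5037; cost = 20.9176%.
Debt: weight = 14.16/28.53 = 0.4963; after-tax cost = 6.48% × (1 − 30%) = 4.5360%.
WACC = 0.5037 × 20.9176% + 0.4963 × 4.5360% = 12.7871%.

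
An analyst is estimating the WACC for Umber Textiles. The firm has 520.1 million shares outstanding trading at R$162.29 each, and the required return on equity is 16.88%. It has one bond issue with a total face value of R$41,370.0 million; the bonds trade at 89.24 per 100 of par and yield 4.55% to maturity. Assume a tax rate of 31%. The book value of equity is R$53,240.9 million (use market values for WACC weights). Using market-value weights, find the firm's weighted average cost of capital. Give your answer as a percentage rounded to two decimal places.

12.70%

Market value of equity E = 162.29 × 520.1m = 84407.029m. Market value of debt D = 41370m × 89.24/100 = 36918.588m.
Total capital V = 84407.029 + 36918.588 = 121325.617.
Equity: weight = 84407.029/121325.617 = 0.6957; cost = 16.88%.
Bonds outstanding: weight = 36918.588/121325.617 = 0.3043; after-tax cost = 4.55% × (1 − 31%) = 3.1395%.
WACC = 0.6957 × 16.8800% + 0.3043 × 3.1395% = 12.6989%.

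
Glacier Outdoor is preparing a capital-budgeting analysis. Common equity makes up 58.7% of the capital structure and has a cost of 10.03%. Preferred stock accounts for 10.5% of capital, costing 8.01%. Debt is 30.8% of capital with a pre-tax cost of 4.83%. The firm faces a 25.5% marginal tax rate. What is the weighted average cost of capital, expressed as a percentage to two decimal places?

After-tax cost of debt = 4.83% × (1 − 25.5%) = 3.5983%.
WACC = 0.587 × 10.0300% + 0.105 × 8.0100% + 0.308 × 3.5983% = 7.8370%.

7.84%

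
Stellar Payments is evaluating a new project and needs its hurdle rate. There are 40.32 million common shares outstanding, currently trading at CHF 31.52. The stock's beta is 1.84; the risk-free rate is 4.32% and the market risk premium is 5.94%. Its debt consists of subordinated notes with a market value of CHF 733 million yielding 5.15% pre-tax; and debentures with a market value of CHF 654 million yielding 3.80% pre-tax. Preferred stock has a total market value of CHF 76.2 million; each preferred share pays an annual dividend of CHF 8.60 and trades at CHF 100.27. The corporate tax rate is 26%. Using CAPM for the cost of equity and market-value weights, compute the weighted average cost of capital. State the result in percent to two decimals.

9.02%

Cost of equity via CAPM: Re = 4.32% + 1.84 × 5.94% = 15.2496%.
Cost of preferred: Rp = 8.6 / 100.27 = 8.5768%.
Market value of equity E = 31.52 × 40.32m = 1270.8864m.
Total capital V = 1270.8864 + 76.2 + 733 + 654 = 2734.0864.
Equity: weight = 1270.8864/2734.0864 = 0.4648; cost = 15.2496%.
Preferred: weight = 76.2/2734.0864 = 0.0279; cost = 8.5768%.
Subordinated notes: weight = 733/2734.0864 = 0.2681; after-tax cost = 5.15% × (1 − 26%) = 3.8110%.
Debentures: weight = 654/2734.0864 = 0.2392; after-tax cost = 3.8% × (1 − 26%) = 2.8120%.
WACC = 0.4648 × 15.2496% + 0.0279 × 8.5768% + 0.2681 × 3.8110% + 0.2392 × 2.8120% = 9.0219%.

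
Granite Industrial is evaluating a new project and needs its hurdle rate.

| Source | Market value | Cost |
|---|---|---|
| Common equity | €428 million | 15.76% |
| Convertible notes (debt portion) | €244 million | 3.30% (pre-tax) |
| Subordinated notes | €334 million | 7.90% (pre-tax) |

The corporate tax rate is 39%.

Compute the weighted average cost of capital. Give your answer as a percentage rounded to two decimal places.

8.79%

Total capital V = 428 + 244 + 334 = 1006.
Equity: weight = 428/1006 = 0.4254; cost = 15.76%.
Convertible notes (debt portion): weight = 244/1006 = 0.2425; after-tax cost = 3.3% × (1 − 39%) = 2.0130%.
Subordinated notes: weight = 334/1006 = 0.3320; after-tax cost = 7.9% × (1 − 39%) = 4.8190%.
WACC = 0.4254 × 15.7600% + 0.2425 × 2.0130% + 0.3320 × 4.8190% = 8.7932%.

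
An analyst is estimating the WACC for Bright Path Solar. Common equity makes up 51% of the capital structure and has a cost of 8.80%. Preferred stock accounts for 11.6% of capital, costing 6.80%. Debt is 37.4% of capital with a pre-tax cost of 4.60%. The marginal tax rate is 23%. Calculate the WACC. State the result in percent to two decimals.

6.60%

After-tax cost of debt = 4.6% × (1 − 23%) = 3.5420%.
WACC = 0.510 × 8.8000% + 0.116 × 6.8000% + 0.374 × 3.5420% = 6.6015%.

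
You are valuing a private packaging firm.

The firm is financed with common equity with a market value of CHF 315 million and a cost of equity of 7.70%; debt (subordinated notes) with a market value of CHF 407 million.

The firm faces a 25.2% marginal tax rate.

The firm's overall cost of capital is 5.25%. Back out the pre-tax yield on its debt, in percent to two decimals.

Total capital V = 315 + 407 = 722.
Equity weight = 315/722 = 0.4363.
Subordinated notes weight = 407/722 = 0.5637.
Equity contribution = 0.4363 × 7.7% = 3.3594%.
Remaining for debt = 5.25% − 3.3594% = 1.8906%.
Rd × (1 − 25.2%) × 0.5637 = 1.8906%  ⇒  Rd = 4.4837%.

4.48%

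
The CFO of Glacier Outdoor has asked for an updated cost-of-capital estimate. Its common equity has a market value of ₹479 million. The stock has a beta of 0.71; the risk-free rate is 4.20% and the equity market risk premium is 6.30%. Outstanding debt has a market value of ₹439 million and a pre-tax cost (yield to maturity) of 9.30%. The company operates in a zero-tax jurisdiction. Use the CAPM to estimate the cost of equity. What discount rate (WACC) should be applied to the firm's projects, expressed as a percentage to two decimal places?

Cost of equity via CAPM: Re = 4.2% + 0.71 × 6.3% = 8.6730%.
Total capital V = 479 + 439 = 918.
Equity: weight = 479/918 = 0.5218; cost = 8.673%.
Debt: weight = 439/918 = 0.4782; after-tax cost = 9.3% × (1 − 0%) = 9.3000%.
WACC = 0.5218 × 8.6730% + 0.4782 × 9.3000% = 8.9728%.

8.97%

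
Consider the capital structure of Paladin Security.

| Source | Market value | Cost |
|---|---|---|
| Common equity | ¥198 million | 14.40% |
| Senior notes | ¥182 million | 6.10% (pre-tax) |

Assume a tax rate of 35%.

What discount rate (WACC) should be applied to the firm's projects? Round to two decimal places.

Total capital V = 198 + 182 = 380.
Equity: weight = 198/380 = 0.5211; cost = 14.4%.
Senior notes: weight = 182/380 = 0.4789; after-tax cost = 6.1% × (1 − 35%) = 3.9650%.
WACC = 0.5211 × 14.4000% + 0.4789 × 3.9650% = 9.4022%.

9.40%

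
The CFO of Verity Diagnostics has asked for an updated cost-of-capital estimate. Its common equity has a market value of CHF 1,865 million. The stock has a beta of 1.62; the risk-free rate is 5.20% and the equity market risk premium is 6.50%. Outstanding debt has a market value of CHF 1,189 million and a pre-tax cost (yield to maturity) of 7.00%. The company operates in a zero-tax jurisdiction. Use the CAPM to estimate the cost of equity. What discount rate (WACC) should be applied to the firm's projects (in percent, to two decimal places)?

Cost of equity via CAPM: Re = 5.2% + 1.62 × 6.5% = 15.7300%.
Total capital V = 1865 + 1189 = 3054.
Equity: weight = 1865/3054 = 0.6107; cost = 15.73%.
Debt: weight = 1189/3054 = 0.3893; after-tax cost = 7% × (1 − 0%) = 7.0000%.
WACC = 0.6107 × 15.7300% + 0.3893 × 7.0000% = 12.3312%.

12.33%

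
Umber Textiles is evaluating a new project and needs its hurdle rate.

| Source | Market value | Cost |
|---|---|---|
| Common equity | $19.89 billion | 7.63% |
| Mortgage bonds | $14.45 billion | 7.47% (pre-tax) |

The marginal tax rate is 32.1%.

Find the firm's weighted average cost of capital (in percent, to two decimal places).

6.55%

Total capital V = 19.89 + 14.45 = 34.34.
Equity: weight = 19.89/34.34 = 0.5792; cost = 7.63%.
Mortgage bonds: weight = 14.45/34.34 = 0.4208; after-tax cost = 7.47% × (1 − 32.1%) = 5.0721%.
WACC = 0.5792 × 7.6300% + 0.4208 × 5.0721% = 6.5537%.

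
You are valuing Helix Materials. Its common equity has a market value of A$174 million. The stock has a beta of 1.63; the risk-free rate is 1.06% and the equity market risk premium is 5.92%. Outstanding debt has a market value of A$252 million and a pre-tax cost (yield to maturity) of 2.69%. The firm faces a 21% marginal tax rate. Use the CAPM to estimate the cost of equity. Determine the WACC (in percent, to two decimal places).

5.63%

Cost of equity via CAPM: Re = 1.06% + 1.63 × 5.92% = 10.7096%.
Total capital V = 174 + 252 = 426.
Equity: weight = 174/426 = 0.4085; cost = 10.7096%.
Debt: weight = 252/426 = 0.5915; after-tax cost = 2.69% × (1 − 21%) = 2.1251%.
WACC = 0.4085 × 10.7096% + 0.5915 × 2.1251% = 5.6314%.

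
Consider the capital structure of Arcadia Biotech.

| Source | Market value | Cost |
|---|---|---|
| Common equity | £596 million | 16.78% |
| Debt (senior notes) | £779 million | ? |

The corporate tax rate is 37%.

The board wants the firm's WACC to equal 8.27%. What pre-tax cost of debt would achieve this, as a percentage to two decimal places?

Total capital V = 596 + 779 = 1375.
Equity weight = 596/1375 = 0.4335.
Senior notes weight = 779/1375 = 0.5665.
Equity contribution = 0.4335 × 16.78% = 7.2734%.
Remaining for debt = 8.27% − 7.2734% = 0.9966%.
Rd × (1 − 37%) × 0.5665 = 0.9966%  ⇒  Rd = 2.7923%.

2.79%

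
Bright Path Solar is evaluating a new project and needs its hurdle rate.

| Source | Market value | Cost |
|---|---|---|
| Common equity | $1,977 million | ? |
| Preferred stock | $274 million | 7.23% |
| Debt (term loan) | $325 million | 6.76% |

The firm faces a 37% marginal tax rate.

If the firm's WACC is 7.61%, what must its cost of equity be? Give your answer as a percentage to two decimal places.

8.21%

Total capital V = 1977 + 274 + 325 = 2576.
Equity weight = 1977/2576 = 0.7675.
Preferred weight = 274/2576 = 0.1064.
Term loan weight = 325/2576 = 0.1262.
Debt contribution = 0.1262 × 6.76% × (1 − 37%) = 0.5373%.
Preferred contribution = 0.1064 × 7.23% = 0.7690%.
Required equity contribution = 7.61% − 1.3063% = 6.3037%.
Re = 6.3037% / 0.7675 = 8.2136%.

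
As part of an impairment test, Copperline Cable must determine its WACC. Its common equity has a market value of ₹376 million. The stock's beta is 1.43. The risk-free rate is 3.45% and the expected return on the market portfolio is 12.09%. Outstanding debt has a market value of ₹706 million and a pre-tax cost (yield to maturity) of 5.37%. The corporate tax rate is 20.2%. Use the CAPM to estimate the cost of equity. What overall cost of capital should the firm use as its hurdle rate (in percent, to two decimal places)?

8.29%

Market risk premium = 12.09% − 3.45% = 8.64%.
Cost of equity via CAPM: Re = 3.45% + 1.43 × 8.64% = 15.8052%.
Total capital V = 376 + 706 = 1082.
Equity: weight = 376/1082 = 0.3475; cost = 15.8052%.
Debt: weight = 706/1082 = 0.6525; after-tax cost = 5.37% × (1 − 20.2%) = 4.2853%.
WACC = 0.3475 × 15.8052% + 0.6525 × 4.2853% = 8.2885%.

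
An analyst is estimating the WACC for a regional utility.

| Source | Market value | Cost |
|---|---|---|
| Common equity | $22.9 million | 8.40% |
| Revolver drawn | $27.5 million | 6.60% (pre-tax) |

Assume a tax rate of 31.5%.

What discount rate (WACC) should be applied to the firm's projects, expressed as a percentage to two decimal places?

6.28%

Total capital V = 22.9 + 27.5 = 50.4.
Equity: weight = 22.9/50.4 = 0.4544; cost = 8.4%.
Revolver drawn: weight = 27.5/50.4 = 0.5456; after-tax cost = 6.6% × (1 − 31.5%) = 4.5210%.
WACC = 0.4544 × 8.4000% + 0.5456 × 4.5210% = 6.2835%.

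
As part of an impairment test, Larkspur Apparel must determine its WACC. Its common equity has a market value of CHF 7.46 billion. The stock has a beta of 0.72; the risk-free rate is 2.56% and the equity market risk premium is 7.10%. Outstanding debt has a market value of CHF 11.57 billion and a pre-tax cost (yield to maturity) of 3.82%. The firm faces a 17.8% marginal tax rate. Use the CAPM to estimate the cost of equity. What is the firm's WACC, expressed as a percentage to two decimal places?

Cost of equity via CAPM: Re = 2.56% + 0.72 × 7.1% = 7.6720%.
Total capital V = 7.46 + 11.57 = 19.03.
Equity: weight = 7.46/19.03 = 0.3920; cost = 7.672%.
Debt: weight = 11.57/19.03 = 0.6080; after-tax cost = 3.82% × (1 − 17.8%) = 3.1400%.
WACC = 0.3920 × 7.6720% + 0.6080 × 3.1400% = 4.9166%.

4.92%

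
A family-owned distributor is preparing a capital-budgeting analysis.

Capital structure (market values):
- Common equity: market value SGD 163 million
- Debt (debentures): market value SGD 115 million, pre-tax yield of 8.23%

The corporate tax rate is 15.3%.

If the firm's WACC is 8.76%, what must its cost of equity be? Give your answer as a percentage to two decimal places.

Total capital V = 163 + 115 = 278.
Equity weight = 163/278 = 0.5863.
Debentures weight = 115/278 = 0.4137.
Debt contribution = 0.4137 × 8.23% × (1 − 15.3%) = 2.8836%.
Required equity contribution = 8.76% − 2.8836% = 5.8764%.
Re = 5.8764% / 0.5863 = 10.0223%.

10.02%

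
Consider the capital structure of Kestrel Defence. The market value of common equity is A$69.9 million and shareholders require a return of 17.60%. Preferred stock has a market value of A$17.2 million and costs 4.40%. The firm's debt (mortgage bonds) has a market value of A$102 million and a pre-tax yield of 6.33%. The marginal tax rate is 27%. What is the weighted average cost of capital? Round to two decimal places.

Total capital V = 69.9 + 17.2 + 102 = 189.1.
Equity: weight = 69.9/189.1 = 0.3696; cost = 17.6%.
Preferred: weight = 17.2/189.1 = 0.0910; cost = 4.4%.
Mortgage bonds: weight = 102/189.1 = 0.5394; after-tax cost = 6.33% × (1 − 27%) = 4.6209%.
WACC = 0.3696 × 17.6000% + 0.0910 × 4.4000% + 0.5394 × 4.6209% = 9.3985%.

9.40%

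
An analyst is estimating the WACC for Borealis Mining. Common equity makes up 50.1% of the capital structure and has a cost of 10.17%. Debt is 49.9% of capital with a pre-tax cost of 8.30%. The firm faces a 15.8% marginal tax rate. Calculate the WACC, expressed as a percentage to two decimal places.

8.58%

After-tax cost of debt = 8.3% × (1 − 15.8%) = 6.9886%.
WACC = 0.501 × 10.1700% + 0.499 × 6.9886% = 8.5825%.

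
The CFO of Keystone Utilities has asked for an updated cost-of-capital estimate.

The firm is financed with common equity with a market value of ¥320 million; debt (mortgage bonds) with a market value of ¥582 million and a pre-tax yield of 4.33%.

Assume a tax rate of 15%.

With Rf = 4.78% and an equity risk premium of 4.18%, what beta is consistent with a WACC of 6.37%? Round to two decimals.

Total capital V = 320 + 582 = 902.
Equity weight = 320/902 = 0.3548.
Mortgage bonds weight = 582/902 = 0.6452.
Debt contribution = 0.6452 × 4.33% × (1 − 15%) = 2.3748%.
Required equity contribution = 6.37% − 2.3748% = 3.9952%  ⇒  Re = 11.2615%.
CAPM: 11.2615% = 4.78% + β × 4.18%  ⇒  β = 1.5506.

1.55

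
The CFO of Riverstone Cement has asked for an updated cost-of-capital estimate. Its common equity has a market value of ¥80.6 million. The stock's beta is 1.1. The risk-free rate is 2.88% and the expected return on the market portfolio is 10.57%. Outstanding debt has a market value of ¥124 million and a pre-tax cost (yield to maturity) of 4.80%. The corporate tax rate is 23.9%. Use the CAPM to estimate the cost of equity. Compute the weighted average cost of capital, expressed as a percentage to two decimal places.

Market risk premium = 10.57% − 2.88% = 7.69%.
Cost of equity via CAPM: Re = 2.88% + 1.1 × 7.69% = 11.3390%.
Total capital V = 80.6 + 124 = 204.6.
Equity: weight = 80.6/204.6 = 0.3939; cost = 11.339%.
Debt: weight = 124/204.6 = 0.6061; after-tax cost = 4.8% × (1 − 23.9%) = 3.6528%.
WACC = 0.3939 × 11.3390% + 0.6061 × 3.6528% = 6.6807%.

6.68%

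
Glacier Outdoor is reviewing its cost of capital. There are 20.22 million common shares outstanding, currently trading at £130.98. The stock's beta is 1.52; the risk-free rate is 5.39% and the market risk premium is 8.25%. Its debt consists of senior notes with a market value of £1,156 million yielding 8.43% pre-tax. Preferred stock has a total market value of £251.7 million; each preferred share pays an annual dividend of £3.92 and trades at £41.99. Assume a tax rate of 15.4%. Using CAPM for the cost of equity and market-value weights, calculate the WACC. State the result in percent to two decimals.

Cost of equity via CAPM: Re = 5.39% + 1.52 × 8.25% = 17.9300%.
Cost of preferred: Rp = 3.92 / 41.99 = 9.3356%.
Market value of equity E = 130.98 × 20.22m = 2648.4156m.
Total capital V = 2648.4156 + 251.7 + 1156 = 4056.1156.
Equity: weight = 2648.4156/4056.1156 = 0.6529; cost = 17.93%.
Preferred: weight = 251.7/4056.1156 = 0.0621; cost = 9.3356%.
Senior notes: weight = 1156/4056.1156 = 0.2850; after-tax cost = 8.43% × (1 − 15.4%) = 7.1318%.
WACC = 0.6529 × 17.9300% + 0.0621 × 9.3356% + 0.2850 × 7.1318% = 14.3192%.

14.32%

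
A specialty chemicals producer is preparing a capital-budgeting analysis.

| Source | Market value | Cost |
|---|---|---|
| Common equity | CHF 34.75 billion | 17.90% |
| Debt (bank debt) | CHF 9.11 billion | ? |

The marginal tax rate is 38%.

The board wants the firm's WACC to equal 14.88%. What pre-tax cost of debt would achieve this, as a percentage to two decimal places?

5.42%

Total capital V = 34.75 + 9.11 = 43.86.
Equity weight = 34.75/43.86 = 0.7923.
Bank debt weight = 9.11/43.86 = 0.2077.
Equity contribution = 0.7923 × 17.9% = 14.1821%.
Remaining for debt = 14.88% − 14.1821% = 0.6979%.
Rd × (1 − 38%) × 0.2077 = 0.6979%  ⇒  Rd = 5.4197%.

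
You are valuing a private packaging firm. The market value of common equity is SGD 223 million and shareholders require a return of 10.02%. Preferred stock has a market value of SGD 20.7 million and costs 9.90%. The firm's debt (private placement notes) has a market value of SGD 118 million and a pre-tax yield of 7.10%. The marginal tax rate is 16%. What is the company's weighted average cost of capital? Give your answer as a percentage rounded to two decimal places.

Total capital V = 223 + 20.7 + 118 = 361.7.
Equity: weight = 223/361.7 = 0.6165; cost = 10.02%.
Preferred: weight = 20.7/361.7 = 0.0572; cost = 9.9%.
Private placement notes: weight = 118/361.7 = 0.3262; after-tax cost = 7.1% × (1 − 16%) = 5.9640%.
WACC = 0.6165 × 10.0200% + 0.0572 × 9.9000% + 0.3262 × 5.9640% = 8.6899%.

8.69%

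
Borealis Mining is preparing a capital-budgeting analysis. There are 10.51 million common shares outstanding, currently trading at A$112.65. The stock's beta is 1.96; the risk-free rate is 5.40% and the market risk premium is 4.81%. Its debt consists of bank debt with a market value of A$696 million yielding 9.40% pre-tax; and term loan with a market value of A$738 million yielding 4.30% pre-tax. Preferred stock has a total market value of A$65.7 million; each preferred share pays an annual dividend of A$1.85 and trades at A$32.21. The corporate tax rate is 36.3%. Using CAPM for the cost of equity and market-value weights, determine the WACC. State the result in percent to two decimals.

8.99%

Cost of equity via CAPM: Re = 5.4% + 1.96 × 4.81% = 14.8276%.
Cost of preferred: Rp = 1.85 / 32.21 = 5.7436%.
Market value of equity E = 112.65 × 10.51m = 1183.9515m.
Total capital V = 1183.9515 + 65.7 + 696 + 738 = 2683.6515.
Equity: weight = 1183.9515/2683.6515 = 0.4412; cost = 14.8276%.
Preferred: weight = 65.7/2683.6515 = 0.0245; cost = 5.7436%.
Bank debt: weight = 696/2683.6515 = 0.2593; after-tax cost = 9.4% × (1 − 36.3%) = 5.9878%.
Term loan: weight = 738/2683.6515 = 0.2750; after-tax cost = 4.3% × (1 − 36.3%) = 2.7391%.
WACC = 0.4412 × 14.8276% + 0.0245 × 5.7436% + 0.2593 × 5.9878% + 0.2750 × 2.7391% = 8.9883%.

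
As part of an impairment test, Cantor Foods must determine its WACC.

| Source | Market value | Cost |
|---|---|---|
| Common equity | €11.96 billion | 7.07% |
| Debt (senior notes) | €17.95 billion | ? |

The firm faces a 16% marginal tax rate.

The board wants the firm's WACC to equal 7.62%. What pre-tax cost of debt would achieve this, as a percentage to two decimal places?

9.51%

Total capital V = 11.96 + 17.95 = 29.91.
Equity weight = 11.96/29.91 = 0.3999.
Senior notes weight = 17.95/29.91 = 0.6001.
Equity contribution = 0.3999 × 7.07% = 2.8271%.
Remaining for debt = 7.62% − 2.8271% = 4.7929%.
Rd × (1 − 16%) × 0.6001 = 4.7929%  ⇒  Rd = 9.5077%.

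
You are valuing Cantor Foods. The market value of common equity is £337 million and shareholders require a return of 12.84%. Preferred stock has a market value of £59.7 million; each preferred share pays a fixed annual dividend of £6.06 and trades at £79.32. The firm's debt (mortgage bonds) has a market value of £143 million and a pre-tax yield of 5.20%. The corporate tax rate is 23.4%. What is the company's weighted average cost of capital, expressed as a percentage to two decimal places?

Cost of preferred: Rp = 6.06 / 79.32 = 7.6399%.
Total capital V = 337 + 59.7 + 143 = 539.7.
Equity: weight = 337/539.7 = 0.6244; cost = 12.84%.
Preferred: weight = 59.7/539.7 = 0.1106; cost = 7.6399%.
Mortgage bonds: weight = 143/539.7 = 0.2650; after-tax cost = 5.2% × (1 − 23.4%) = 3.9832%.
WACC = 0.6244 × 12.8400% + 0.1106 × 7.6399% + 0.2650 × 3.9832% = 9.9181%.

9.92%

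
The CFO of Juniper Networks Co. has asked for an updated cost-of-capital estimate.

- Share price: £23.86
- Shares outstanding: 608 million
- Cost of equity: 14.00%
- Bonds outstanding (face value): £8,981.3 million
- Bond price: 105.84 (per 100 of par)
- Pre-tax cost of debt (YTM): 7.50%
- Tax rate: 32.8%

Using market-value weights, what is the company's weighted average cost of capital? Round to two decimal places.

10.45%

Market value of equity E = 23.86 × 608m = 14506.88m. Market value of debt D = 8981.3m × 105.84/100 = 9505.80792m.
Total capital V = 14506.88 + 9505.80792 = 24012.68792.
Equity: weight = 14506.88/24012.68792 = 0.6041; cost = 14%.
Bonds outstanding: weight = 9505.80792/24012.68792 = 0.3959; after-tax cost = 7.5% × (1 − 32.8%) = 5.0400%.
WACC = 0.6041 × 14.0000% + 0.3959 × 5.0400% = 10.4530%.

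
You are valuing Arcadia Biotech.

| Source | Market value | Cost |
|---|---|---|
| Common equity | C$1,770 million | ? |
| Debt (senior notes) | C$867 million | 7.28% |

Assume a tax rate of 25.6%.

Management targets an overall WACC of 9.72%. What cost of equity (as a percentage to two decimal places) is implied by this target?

Total capital V = 1770 + 867 = 2637.
Equity weight = 1770/2637 = 0.6712.
Senior notes weight = 867/2637 = 0.3288.
Debt contribution = 0.3288 × 7.28% × (1 − 25.6%) = 1.7808%.
Required equity contribution = 9.72% − 1.7808% = 7.9392%.
Re = 7.9392% / 0.6712 = 11.8281%.

11.83%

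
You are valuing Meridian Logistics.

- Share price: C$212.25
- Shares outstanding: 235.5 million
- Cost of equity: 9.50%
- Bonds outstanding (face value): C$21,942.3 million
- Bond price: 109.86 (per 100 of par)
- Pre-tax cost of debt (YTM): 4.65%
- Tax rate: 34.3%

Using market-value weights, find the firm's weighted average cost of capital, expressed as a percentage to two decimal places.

7.40%

Market value of equity E = 212.25 × 235.5m = 49984.875m. Market value of debt D = 21942.3m × 109.86/100 = 24105.81078m.
Total capital V = 49984.875 + 24105.81078 = 74090.68578.
Equity: weight = 49984.875/74090.68578 = 0.6746; cost = 9.5%.
Bonds outstanding: weight = 24105.81078/74090.68578 = 0.3254; after-tax cost = 4.65% × (1 − 34.3%) = 3.0551%.
WACC = 0.6746 × 9.5000% + 0.3254 × 3.0551% = 7.4031%.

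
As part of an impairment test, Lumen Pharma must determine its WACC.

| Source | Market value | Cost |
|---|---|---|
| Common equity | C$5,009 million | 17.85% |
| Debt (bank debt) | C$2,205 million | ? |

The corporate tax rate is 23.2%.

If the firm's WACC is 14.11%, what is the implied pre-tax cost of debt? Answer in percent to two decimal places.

Total capital V = 5009 + 2205 = 7214.
Equity weight = 5009/7214 = 0.6943.
Bank debt weight = 2205/7214 = 0.3057.
Equity contribution = 0.6943 × 17.85% = 12.3940%.
Remaining for debt = 14.11% − 12.3940% = 1.7160%.
Rd × (1 − 23.2%) × 0.3057 = 1.7160%  ⇒  Rd = 7.3099%.

7.31%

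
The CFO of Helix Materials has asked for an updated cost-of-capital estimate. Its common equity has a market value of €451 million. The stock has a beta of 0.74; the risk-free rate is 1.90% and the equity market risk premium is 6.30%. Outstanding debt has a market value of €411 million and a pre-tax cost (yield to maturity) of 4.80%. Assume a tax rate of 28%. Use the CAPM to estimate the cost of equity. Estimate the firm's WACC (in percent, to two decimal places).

Cost of equity via CAPM: Re = 1.9% + 0.74 × 6.3% = 6.5620%.
Total capital V = 451 + 411 = 862.
Equity: weight = 451/862 = 0.5232; cost = 6.562%.
Debt: weight = 411/862 = 0.4768; after-tax cost = 4.8% × (1 − 28%) = 3.4560%.
WACC = 0.5232 × 6.5620% + 0.4768 × 3.4560% = 5.0811%.

5.08%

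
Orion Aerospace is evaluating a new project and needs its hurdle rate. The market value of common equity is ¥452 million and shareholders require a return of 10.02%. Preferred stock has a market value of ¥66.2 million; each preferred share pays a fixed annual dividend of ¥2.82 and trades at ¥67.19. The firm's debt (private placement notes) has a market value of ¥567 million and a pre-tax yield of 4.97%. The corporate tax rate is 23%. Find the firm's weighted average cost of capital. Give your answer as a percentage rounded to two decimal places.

6.43%

Cost of preferred: Rp = 2.82 / 67.19 = 4.1971%.
Total capital V = 452 + 66.2 + 567 = 1085.2.
Equity: weight = 452/1085.2 = 0.4165; cost = 10.02%.
Preferred: weight = 66.2/1085.2 = 0.0610; cost = 4.1971%.
Private placement notes: weight = 567/1085.2 = 0.5225; after-tax cost = 4.97% × (1 − 23%) = 3.8269%.
WACC = 0.4165 × 10.0200% + 0.0610 × 4.1971% + 0.5225 × 3.8269% = 6.4290%.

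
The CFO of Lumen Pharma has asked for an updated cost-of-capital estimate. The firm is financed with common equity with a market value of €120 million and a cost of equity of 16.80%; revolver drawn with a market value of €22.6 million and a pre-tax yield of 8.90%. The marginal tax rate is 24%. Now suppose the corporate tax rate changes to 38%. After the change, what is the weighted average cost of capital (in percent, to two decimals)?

15.01%

After the change:
Total capital V = 120 + 22.6 = 142.6.
Equity: weight = 120/142.6 = 0.8415; cost = 16.8%.
Revolver drawn: weight = 22.6/142.6 = 0.1585; after-tax cost = 8.9% × (1 − 38%) = 5.5180%.
WACC = 0.8415 × 16.8000% + 0.1585 × 5.5180% = 15.0120%.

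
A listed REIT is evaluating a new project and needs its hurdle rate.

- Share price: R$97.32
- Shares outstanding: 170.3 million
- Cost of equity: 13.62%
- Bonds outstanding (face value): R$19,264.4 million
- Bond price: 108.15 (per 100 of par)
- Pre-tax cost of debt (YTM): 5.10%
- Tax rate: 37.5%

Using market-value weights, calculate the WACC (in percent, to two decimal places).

Market value of equity E = 97.32 × 170.3m = 16573.596m. Market value of debt D = 19264.4m × 108.15/100 = 20834.4486m.
Total capital V = 16573.596 + 20834.4486 = 37408.0446.
Equity: weight = 16573.596/37408.0446 = 0.4430; cost = 13.62%.
Bonds outstanding: weight = 20834.4486/37408.0446 = 0.5570; after-tax cost = 5.1% × (1 − 37.5%) = 3.1875%.
WACC = 0.4430 × 13.6200% + 0.5570 × 3.1875% = 7.8096%.

7.81%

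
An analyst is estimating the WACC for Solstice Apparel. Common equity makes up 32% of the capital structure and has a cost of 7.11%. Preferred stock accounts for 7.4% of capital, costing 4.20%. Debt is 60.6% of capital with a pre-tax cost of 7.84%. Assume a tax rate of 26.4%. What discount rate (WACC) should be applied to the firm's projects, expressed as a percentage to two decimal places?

6.08%

After-tax cost of debt = 7.84% × (1 − 26.4%) = 5.7702%.
WACC = 0.320 × 7.1100% + 0.074 × 4.2000% + 0.606 × 5.7702% = 6.0828%.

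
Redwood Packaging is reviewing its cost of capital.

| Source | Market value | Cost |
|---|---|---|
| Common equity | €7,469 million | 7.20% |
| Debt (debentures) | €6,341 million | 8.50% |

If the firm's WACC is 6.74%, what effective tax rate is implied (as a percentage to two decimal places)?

Total capital V = 7469 + 6341 = 13810.
Equity weight = 7469/13810 = 0.5408.
Debentures weight = 6341/13810 = 0.4592.
Equity contribution = 0.5408 × 7.2% = 3.8940%.
Debt contribution must be 6.74% − 3.8940% = 2.8460%.
0.4592 × 8.5% × (1 − T) = 2.8460%  ⇒  (1 − T) = 0.7292.
T = 27.0803%.

27.08%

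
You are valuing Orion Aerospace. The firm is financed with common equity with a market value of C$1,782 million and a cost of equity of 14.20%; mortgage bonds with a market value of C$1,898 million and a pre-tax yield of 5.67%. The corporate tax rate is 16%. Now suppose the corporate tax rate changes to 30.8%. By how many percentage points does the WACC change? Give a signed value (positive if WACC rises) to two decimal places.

Current WACC:
Total capital V = 1782 + 1898 = 3680.
Equity: weight = 1782/3680 = 0.4842; cost = 14.2%.
Mortgage bonds: weight = 1898/3680 = 0.5158; after-tax cost = 5.67% × (1 − 16%) = 4.7628%.
WACC = 0.4842 × 14.2000% + 0.5158 × 4.7628% = 9.3327%.
After the change:
Total capital V = 1782 + 1898 = 3680.
Equity: weight = 1782/3680 = 0.4842; cost = 14.2%.
Mortgage bonds: weight = 1898/3680 = 0.5158; after-tax cost = 5.67% × (1 − 30.8%) = 3.9236%.
WACC = 0.4842 × 14.2000% + 0.5158 × 3.9236% = 8.8999%.
Change in WACC = 8.8999% − 9.3327% = -0.4328 pp.

-0.43 pp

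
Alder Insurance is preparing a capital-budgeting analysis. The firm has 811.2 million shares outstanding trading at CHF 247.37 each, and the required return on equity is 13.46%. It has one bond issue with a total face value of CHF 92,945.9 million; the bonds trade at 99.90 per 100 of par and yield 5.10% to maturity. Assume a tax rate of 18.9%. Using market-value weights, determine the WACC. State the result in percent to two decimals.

10.51%

Market value of equity E = 247.37 × 811.2m = 200666.544m. Market value of debt D = 92945.9m × 99.9/100 = 92852.9541m.
Total capital V = 200666.544 + 92852.9541 = 293519.4981.
Equity: weight = 200666.544/293519.4981 = 0.6837; cost = 13.46%.
Bonds outstanding: weight = 92852.9541/293519.4981 = 0.3163; after-tax cost = 5.1% × (1 − 18.9%) = 4.1361%.
WACC = 0.6837 × 13.4600% + 0.3163 × 4.1361% = 10.5104%.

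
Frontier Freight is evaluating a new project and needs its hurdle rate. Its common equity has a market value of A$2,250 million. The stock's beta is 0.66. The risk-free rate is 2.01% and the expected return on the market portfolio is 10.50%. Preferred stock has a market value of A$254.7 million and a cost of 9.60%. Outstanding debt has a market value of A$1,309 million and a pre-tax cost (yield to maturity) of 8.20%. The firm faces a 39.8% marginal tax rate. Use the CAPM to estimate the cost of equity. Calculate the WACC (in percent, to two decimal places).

Market risk premium = 10.5% − 2.01% = 8.49%.
Cost of equity via CAPM: Re = 2.01% + 0.66 × 8.49% = 7.6134%.
Total capital V = 2250 + 254.7 + 1309 = 3813.7.
Equity: weight = 2250/3813.7 = 0.5900; cost = 7.6134%.
Preferred: weight = 254.7/3813.7 = 0.0668; cost = 9.6%.
Debt: weight = 1309/3813.7 = 0.3432; after-tax cost = 8.2% × (1 − 39.8%) = 4.9364%.
WACC = 0.5900 × 7.6134% + 0.0668 × 9.6000% + 0.3432 × 4.9364% = 6.8272%.

6.83%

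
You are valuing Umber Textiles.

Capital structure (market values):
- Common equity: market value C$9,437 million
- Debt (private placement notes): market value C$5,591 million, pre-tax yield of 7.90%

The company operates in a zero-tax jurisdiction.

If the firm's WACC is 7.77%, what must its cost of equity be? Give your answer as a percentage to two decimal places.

Total capital V = 9437 + 5591 = 15028.
Equity weight = 9437/15028 = 0.6280.
Private placement notes weight = 5591/15028 = 0.3720.
Debt contribution = 0.3720 × 7.9% × (1 − 0%) = 2.9391%.
Required equity contribution = 7.77% − 2.9391% = 4.8309%.
Re = 4.8309% / 0.6280 = 7.6930%.

7.69%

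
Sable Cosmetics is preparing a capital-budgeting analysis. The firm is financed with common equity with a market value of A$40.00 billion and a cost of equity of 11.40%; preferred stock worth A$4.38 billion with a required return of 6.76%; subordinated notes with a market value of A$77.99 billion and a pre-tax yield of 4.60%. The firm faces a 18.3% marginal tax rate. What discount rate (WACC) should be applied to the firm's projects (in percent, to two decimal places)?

Total capital V = 40 + 4.38 + 77.99 = 122.37.
Equity: weight = 40/122.37 = 0.3269; cost = 11.4%.
Preferred: weight = 4.38/122.37 = 0.0358; cost = 6.76%.
Subordinated notes: weight = 77.99/122.37 = 0.6373; after-tax cost = 4.6% × (1 − 18.3%) = 3.7582%.
WACC = 0.3269 × 11.4000% + 0.0358 × 6.7600% + 0.6373 × 3.7582% = 6.3636%.

6.36%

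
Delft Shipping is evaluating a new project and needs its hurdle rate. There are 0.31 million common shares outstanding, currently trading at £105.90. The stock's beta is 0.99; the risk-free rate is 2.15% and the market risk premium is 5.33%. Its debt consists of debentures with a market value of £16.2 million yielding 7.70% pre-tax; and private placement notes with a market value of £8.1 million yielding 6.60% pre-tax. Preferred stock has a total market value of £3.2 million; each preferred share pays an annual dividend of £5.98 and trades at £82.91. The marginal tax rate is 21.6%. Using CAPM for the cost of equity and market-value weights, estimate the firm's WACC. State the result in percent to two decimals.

Cost of equity via CAPM: Re = 2.15% + 0.99 × 5.33% = 7.4267%.
Cost of preferred: Rp = 5.98 / 82.91 = 7.2126%.
Market value of equity E = 105.9 × 0.31m = 32.829m.
Total capital V = 32.829 + 3.2 + 16.2 + 8.1 = 60.329.
Equity: weight = 32.829/60.329 = 0.5442; cost = 7.4267%.
Preferred: weight = 3.2/60.329 = 0.0530; cost = 7.2126%.
Debentures: weight = 16.2/60.329 = 0.2685; after-tax cost = 7.7% × (1 − 21.6%) = 6.0368%.
Private placement notes: weight = 8.1/60.329 = 0.1343; after-tax cost = 6.6% × (1 − 21.6%) = 5.1744%.
WACC = 0.5442 × 7.4267% + 0.0530 × 7.2126% + 0.2685 × 6.0368% + 0.1343 × 5.1744% = 6.7397%.

6.74%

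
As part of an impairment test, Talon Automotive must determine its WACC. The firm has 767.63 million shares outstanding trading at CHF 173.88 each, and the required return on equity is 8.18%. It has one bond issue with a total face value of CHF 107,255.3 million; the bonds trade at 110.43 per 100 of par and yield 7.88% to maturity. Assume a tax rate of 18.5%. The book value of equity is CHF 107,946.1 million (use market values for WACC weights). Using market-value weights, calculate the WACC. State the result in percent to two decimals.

7.35%

Market value of equity E = 173.88 × 767.63m = 133475.5044m. Market value of debt D = 107255.3m × 110.43/100 = 118442.02779m.
Total capital V = 133475.5044 + 118442.02779 = 251917.53219.
Equity: weight = 133475.5044/251917.53219 = 0.5298; cost = 8.18%.
Bonds outstanding: weight = 118442.02779/251917.53219 = 0.4702; after-tax cost = 7.88% × (1 − 18.5%) = 6.4222%.
WACC = 0.5298 × 8.1800% + 0.4702 × 6.4222% = 7.3535%.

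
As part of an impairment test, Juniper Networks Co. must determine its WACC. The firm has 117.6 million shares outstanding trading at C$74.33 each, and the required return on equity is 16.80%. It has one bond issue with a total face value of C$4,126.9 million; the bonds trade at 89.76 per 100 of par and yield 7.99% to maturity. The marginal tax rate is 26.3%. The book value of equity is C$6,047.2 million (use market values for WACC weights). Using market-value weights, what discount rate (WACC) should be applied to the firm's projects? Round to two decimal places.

13.55%

Market value of equity E = 74.33 × 117.6m = 8741.208m. Market value of debt D = 4126.9m × 89.76/100 = 3704.30544m.
Total capital V = 8741.208 + 3704.30544 = 12445.51344.
Equity: weight = 8741.208/12445.51344 = 0.7024; cost = 16.8%.
Bonds outstanding: weight = 3704.30544/12445.51344 = 0.2976; after-tax cost = 7.99% × (1 − 26.3%) = 5.8886%.
WACC = 0.7024 × 16.8000% + 0.2976 × 5.8886% = 13.5523%.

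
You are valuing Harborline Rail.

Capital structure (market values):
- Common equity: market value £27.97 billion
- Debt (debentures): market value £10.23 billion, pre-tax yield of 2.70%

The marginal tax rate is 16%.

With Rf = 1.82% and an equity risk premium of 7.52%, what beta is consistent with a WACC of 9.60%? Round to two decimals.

1.39

Total capital V = 27.97 + 10.23 = 38.2.
Equity weight = 27.97/38.2 = 0.7322.
Debentures weight = 10.23/38.2 = 0.2678.
Debt contribution = 0.2678 × 2.7% × (1 − 16%) = 0.6074%.
Required equity contribution = 9.6% − 0.6074% = 8.9926%  ⇒  Re = 12.2817%.
CAPM: 12.2817% = 1.82% + β × 7.52%  ⇒  β = 1.3912.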